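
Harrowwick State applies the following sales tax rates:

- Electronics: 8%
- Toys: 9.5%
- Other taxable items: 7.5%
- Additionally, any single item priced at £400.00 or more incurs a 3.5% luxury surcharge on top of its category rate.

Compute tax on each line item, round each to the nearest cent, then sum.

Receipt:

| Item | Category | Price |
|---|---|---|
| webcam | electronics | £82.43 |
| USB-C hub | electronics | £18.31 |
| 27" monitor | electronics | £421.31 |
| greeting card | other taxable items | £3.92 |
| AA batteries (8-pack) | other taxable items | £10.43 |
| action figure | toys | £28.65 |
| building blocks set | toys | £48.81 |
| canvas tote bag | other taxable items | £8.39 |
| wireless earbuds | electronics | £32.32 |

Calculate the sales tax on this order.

£68.15

Webcam £82.43: electronics → 8% → £6.59
USB-C hub £18.31: electronics → 8% → £1.46
27" monitor £421.31: electronics → 8% + 3.5% surcharge = 11.5% → £48.45
Greeting card £3.92: other taxable items → 7.5% → £0.29
AA batteries (8-pack) £10.43: other taxable items → 7.5% → £0.78
Action figure £28.65: toys → 9.5% → £2.72
Building blocks set £48.81: toys → 9.5% → £4.64
Canvas tote bag £8.39: other taxable items → 7.5% → £0.63
Wireless earbuds £32.32: electronics → 8% → £2.59
Total tax = £6.59 + £1.46 + £48.45 + £0.29 + £0.78 + £2.72 + £4.64 + £0.63 + £2.59 = £68.15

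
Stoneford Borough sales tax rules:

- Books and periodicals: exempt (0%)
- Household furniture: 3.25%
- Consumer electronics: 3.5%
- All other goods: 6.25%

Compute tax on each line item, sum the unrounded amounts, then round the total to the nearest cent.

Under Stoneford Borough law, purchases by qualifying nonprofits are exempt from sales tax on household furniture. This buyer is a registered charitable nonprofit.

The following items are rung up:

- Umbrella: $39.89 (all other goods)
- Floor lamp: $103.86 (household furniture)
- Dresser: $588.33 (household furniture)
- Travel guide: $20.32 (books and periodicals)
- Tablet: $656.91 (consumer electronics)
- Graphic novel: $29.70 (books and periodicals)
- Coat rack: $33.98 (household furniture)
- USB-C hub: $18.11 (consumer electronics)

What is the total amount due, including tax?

$1517.22

Umbrella $39.89: all other goods → 6.25% → $2.493125
Floor lamp $103.86: household furniture, buyer-exempt → 0% → $0.00
Dresser $588.33: household furniture, buyer-exempt → 0% → $0.00
Travel guide $20.32: books and periodicals → 0% → $0.00
Tablet $656.91: consumer electronics → 3.5% → $22.99185
Graphic novel $29.70: books and periodicals → 0% → $0.00
Coat rack $33.98: household furniture, buyer-exempt → 0% → $0.00
USB-C hub $18.11: consumer electronics → 3.5% → $0.63385
Subtotal = $1491.10; unrounded tax = $26.118825 → $26.12; total due = $1517.22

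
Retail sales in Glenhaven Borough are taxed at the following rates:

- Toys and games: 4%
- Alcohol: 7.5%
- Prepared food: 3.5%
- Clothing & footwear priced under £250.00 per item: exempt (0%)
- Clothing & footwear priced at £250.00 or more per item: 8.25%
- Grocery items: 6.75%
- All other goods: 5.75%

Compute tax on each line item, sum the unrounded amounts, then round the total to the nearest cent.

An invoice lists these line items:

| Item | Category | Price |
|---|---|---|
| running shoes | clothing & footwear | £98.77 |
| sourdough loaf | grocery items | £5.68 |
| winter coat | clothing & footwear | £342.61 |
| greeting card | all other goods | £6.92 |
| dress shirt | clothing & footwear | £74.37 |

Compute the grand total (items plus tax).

£557.40

Running shoes £98.77: clothing & footwear, under £250.00 → 0% → £0.00
Sourdough loaf £5.68: grocery items → 6.75% → £0.3834
Winter coat £342.61: clothing & footwear, £250.00 or more → 8.25% → £28.265325
Greeting card £6.92: all other goods → 5.75% → £0.3979
Dress shirt £74.37: clothing & footwear, under £250.00 → 0% → £0.00
Subtotal = £528.35; unrounded tax = £29.046625 → £29.05; total due = £557.40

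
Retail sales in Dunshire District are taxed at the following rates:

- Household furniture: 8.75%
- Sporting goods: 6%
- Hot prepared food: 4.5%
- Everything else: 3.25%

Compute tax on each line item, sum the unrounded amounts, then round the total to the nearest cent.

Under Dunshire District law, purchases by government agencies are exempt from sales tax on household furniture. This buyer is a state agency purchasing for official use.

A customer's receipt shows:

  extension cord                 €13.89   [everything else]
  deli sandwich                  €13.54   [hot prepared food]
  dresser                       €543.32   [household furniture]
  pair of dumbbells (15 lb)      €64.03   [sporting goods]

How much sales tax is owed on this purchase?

Extension cord €13.89: everything else → 3.25% → €0.451425
Deli sandwich €13.54: hot prepared food → 4.5% → €0.6093
Dresser €543.32: household furniture, buyer-exempt → 0% → €0.00
Pair of dumbbells (15 lb) €64.03: sporting goods → 6% → €3.8418
Unrounded tax sum = €4.902525 → €4.90

€4.90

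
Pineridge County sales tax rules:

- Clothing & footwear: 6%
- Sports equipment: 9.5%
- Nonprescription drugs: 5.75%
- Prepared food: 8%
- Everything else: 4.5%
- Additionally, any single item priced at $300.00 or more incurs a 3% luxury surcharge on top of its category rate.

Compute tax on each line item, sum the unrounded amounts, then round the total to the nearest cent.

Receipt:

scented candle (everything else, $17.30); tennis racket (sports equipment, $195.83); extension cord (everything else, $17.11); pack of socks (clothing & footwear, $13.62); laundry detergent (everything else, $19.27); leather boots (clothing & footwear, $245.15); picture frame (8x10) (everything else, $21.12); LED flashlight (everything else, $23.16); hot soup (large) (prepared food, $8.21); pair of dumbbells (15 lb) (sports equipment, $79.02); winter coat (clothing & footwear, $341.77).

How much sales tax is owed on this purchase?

$77.46

Scented candle $17.30: everything else → 4.5% → $0.7785
Tennis racket $195.83: sports equipment → 9.5% → $18.60385
Extension cord $17.11: everything else → 4.5% → $0.76995
Pack of socks $13.62: clothing & footwear → 6% → $0.8172
Laundry detergent $19.27: everything else → 4.5% → $0.86715
Leather boots $245.15: clothing & footwear → 6% → $14.709
Picture frame (8x10) $21.12: everything else → 4.5% → $0.9504
LED flashlight $23.16: everything else → 4.5% → $1.0422
Hot soup (large) $8.21: prepared food → 8% → $0.6568
Pair of dumbbells (15 lb) $79.02: sports equipment → 9.5% → $7.5069
Winter coat $341.77: clothing & footwear → 6% + 3% surcharge = 9% → $30.7593
Unrounded tax sum = $77.46125 → $77.46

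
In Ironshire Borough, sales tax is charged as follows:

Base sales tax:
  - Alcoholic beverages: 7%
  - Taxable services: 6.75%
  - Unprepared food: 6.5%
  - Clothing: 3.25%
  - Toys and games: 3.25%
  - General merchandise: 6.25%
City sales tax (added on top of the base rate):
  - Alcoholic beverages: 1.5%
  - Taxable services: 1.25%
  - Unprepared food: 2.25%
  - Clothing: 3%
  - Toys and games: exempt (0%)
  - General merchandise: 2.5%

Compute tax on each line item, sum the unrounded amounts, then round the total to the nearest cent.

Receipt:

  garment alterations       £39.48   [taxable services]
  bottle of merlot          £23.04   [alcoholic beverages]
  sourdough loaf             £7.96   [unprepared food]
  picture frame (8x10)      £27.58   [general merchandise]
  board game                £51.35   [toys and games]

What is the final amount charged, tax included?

£159.31

Garment alterations £39.48: taxable services → 6.75% + 1.25% city = 8% → £3.1584
Bottle of merlot £23.04: alcoholic beverages → 7% + 1.5% city = 8.5% → £1.9584
Sourdough loaf £7.96: unprepared food → 6.5% + 2.25% city = 8.75% → £0.6965
Picture frame (8x10) £27.58: general merchandise → 6.25% + 2.5% city = 8.75% → £2.41325
Board game £51.35: toys and games → 3.25% + 0% city = 3.25% → £1.668875
Subtotal = £149.41; unrounded tax = £9.895425 → £9.90; total due = £159.31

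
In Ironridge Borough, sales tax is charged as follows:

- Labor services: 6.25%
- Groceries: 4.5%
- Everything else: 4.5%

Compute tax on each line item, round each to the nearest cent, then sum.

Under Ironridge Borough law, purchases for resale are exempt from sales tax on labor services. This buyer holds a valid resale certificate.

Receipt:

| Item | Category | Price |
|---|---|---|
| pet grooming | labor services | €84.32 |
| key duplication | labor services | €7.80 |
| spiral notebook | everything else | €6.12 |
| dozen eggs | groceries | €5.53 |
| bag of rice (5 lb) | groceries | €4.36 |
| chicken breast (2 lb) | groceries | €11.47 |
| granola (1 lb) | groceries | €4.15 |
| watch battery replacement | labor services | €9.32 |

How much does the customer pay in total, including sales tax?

Pet grooming €84.32: labor services, buyer-exempt → 0% → €0.00
Key duplication €7.80: labor services, buyer-exempt → 0% → €0.00
Spiral notebook €6.12: everything else → 4.5% → €0.28
Dozen eggs €5.53: groceries → 4.5% → €0.25
Bag of rice (5 lb) €4.36: groceries → 4.5% → €0.20
Chicken breast (2 lb) €11.47: groceries → 4.5% → €0.52
Granola (1 lb) €4.15: groceries → 4.5% → €0.19
Watch battery replacement €9.32: labor services, buyer-exempt → 0% → €0.00
Subtotal = €133.07; tax = €1.44; total due = €134.51

€134.51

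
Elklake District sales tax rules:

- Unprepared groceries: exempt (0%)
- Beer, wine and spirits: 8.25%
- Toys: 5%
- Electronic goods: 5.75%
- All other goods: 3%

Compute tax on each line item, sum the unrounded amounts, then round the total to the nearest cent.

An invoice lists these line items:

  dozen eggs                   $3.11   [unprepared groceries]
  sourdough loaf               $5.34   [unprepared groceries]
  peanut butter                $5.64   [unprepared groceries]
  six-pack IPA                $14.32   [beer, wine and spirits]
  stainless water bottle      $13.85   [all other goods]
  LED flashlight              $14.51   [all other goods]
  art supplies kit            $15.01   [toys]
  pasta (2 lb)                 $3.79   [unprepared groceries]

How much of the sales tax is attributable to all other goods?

$0.85

Stainless water bottle $13.85: all other goods → 3% → $0.4155
LED flashlight $14.51: all other goods → 3% → $0.4353
Tax on all other goods: unrounded sum = $0.8508 → $0.85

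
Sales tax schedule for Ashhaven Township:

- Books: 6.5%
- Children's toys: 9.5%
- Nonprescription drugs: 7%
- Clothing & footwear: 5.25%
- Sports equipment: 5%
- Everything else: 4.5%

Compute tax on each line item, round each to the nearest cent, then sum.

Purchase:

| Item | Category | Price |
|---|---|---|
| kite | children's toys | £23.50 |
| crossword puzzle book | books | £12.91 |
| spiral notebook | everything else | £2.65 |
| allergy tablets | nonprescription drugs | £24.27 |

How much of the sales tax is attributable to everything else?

£0.12

Spiral notebook £2.65: everything else → 4.5% → £0.12
Tax on everything else = £0.12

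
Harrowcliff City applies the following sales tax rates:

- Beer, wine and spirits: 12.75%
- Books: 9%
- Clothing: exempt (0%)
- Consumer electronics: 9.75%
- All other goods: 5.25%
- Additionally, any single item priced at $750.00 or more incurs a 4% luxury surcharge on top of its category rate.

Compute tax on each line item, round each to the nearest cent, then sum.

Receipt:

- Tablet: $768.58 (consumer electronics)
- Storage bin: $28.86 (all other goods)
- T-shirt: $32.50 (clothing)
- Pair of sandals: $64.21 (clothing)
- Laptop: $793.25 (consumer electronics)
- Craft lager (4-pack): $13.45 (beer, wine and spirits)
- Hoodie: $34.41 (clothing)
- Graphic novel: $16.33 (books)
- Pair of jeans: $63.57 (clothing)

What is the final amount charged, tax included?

Tablet $768.58: consumer electronics → 9.75% + 4% surcharge = 13.75% → $105.68
Storage bin $28.86: all other goods → 5.25% → $1.52
T-shirt $32.50: clothing → 0% → $0.00
Pair of sandals $64.21: clothing → 0% → $0.00
Laptop $793.25: consumer electronics → 9.75% + 4% surcharge = 13.75% → $109.07
Craft lager (4-pack) $13.45: beer, wine and spirits → 12.75% → $1.71
Hoodie $34.41: clothing → 0% → $0.00
Graphic novel $16.33: books → 9% → $1.47
Pair of jeans $63.57: clothing → 0% → $0.00
Subtotal = $1815.16; tax = $219.45; total due = $2034.61

$2034.61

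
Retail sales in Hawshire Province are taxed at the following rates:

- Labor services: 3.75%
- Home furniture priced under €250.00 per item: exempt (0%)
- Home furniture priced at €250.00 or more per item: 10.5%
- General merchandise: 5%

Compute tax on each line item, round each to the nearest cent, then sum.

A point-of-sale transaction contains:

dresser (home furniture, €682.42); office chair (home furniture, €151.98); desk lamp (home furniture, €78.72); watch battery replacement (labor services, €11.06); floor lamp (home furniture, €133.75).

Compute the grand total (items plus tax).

Dresser €682.42: home furniture, €250.00 or more → 10.5% → €71.65
Office chair €151.98: home furniture, under €250.00 → 0% → €0.00
Desk lamp €78.72: home furniture, under €250.00 → 0% → €0.00
Watch battery replacement €11.06: labor services → 3.75% → €0.41
Floor lamp €133.75: home furniture, under €250.00 → 0% → €0.00
Subtotal = €1057.93; tax = €72.06; total due = €1129.99

€1129.99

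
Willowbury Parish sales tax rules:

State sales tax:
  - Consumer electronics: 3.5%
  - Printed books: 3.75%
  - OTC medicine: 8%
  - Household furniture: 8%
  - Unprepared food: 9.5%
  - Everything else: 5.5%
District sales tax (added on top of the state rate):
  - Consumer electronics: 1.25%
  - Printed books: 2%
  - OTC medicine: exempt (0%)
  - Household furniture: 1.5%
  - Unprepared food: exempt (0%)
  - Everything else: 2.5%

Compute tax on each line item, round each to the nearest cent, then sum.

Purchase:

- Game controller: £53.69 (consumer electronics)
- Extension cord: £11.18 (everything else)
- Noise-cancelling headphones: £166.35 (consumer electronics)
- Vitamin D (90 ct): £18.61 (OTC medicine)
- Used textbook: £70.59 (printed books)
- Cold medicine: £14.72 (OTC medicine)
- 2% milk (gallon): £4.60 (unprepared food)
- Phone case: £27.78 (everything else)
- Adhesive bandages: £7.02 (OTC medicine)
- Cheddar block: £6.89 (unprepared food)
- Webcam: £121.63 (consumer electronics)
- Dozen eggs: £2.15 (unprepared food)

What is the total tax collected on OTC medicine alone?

Vitamin D (90 ct) £18.61: OTC medicine → 8% + 0% district = 8% → £1.49
Cold medicine £14.72: OTC medicine → 8% + 0% district = 8% → £1.18
Adhesive bandages £7.02: OTC medicine → 8% + 0% district = 8% → £0.56
Tax on OTC medicine = £1.49 + £1.18 + £0.56 = £3.23

£3.23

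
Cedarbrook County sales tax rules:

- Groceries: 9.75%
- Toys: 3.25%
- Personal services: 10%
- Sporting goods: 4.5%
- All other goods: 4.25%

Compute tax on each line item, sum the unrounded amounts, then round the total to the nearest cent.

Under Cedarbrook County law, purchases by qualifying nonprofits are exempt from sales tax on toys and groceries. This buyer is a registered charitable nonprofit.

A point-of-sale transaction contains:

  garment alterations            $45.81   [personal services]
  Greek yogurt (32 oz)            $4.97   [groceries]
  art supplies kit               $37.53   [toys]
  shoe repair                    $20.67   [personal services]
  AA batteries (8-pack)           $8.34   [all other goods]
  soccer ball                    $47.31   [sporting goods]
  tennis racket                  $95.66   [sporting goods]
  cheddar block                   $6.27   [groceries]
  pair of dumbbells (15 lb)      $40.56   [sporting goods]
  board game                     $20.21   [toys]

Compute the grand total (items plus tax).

$342.59

Garment alterations $45.81: personal services → 10% → $4.581
Greek yogurt (32 oz) $4.97: groceries, buyer-exempt → 0% → $0.00
Art supplies kit $37.53: toys, buyer-exempt → 0% → $0.00
Shoe repair $20.67: personal services → 10% → $2.067
AA batteries (8-pack) $8.34: all other goods → 4.25% → $0.35445
Soccer ball $47.31: sporting goods → 4.5% → $2.12895
Tennis racket $95.66: sporting goods → 4.5% → $4.3047
Cheddar block $6.27: groceries, buyer-exempt → 0% → $0.00
Pair of dumbbells (15 lb) $40.56: sporting goods → 4.5% → $1.8252
Board game $20.21: toys, buyer-exempt → 0% → $0.00
Subtotal = $327.33; unrounded tax = $15.2613 → $15.26; total due = $342.59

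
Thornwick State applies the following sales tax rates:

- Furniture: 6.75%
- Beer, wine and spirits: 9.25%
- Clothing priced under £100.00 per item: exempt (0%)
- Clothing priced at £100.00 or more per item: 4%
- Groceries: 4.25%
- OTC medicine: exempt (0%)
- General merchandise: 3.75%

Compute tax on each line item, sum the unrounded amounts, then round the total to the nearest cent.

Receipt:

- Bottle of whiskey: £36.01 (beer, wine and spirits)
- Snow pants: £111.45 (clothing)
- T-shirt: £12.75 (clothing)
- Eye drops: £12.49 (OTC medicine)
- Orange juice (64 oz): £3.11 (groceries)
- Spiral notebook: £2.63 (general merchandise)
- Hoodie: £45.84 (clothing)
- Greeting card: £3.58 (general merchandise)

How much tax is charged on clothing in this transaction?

£4.46

Snow pants £111.45: clothing, £100.00 or more → 4% → £4.458
T-shirt £12.75: clothing, under £100.00 → 0% → £0.00
Hoodie £45.84: clothing, under £100.00 → 0% → £0.00
Tax on clothing: unrounded sum = £4.458 → £4.46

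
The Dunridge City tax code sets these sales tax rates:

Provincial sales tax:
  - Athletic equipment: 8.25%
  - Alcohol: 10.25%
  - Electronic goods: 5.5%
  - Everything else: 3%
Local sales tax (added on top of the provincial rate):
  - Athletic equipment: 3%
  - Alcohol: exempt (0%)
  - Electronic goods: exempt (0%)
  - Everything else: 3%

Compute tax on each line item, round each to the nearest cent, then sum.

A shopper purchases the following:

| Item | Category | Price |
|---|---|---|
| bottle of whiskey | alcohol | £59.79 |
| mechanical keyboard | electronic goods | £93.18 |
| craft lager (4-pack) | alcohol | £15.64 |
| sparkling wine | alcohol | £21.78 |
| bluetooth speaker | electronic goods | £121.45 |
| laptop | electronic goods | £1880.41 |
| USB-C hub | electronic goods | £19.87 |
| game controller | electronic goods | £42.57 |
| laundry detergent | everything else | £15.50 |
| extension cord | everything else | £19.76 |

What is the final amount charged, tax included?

£2420.68

Bottle of whiskey £59.79: alcohol → 10.25% + 0% local = 10.25% → £6.13
Mechanical keyboard £93.18: electronic goods → 5.5% + 0% local = 5.5% → £5.12
Craft lager (4-pack) £15.64: alcohol → 10.25% + 0% local = 10.25% → £1.60
Sparkling wine £21.78: alcohol → 10.25% + 0% local = 10.25% → £2.23
Bluetooth speaker £121.45: electronic goods → 5.5% + 0% local = 5.5% → £6.68
Laptop £1880.41: electronic goods → 5.5% + 0% local = 5.5% → £103.42
USB-C hub £19.87: electronic goods → 5.5% + 0% local = 5.5% → £1.09
Game controller £42.57: electronic goods → 5.5% + 0% local = 5.5% → £2.34
Laundry detergent £15.50: everything else → 3% + 3% local = 6% → £0.93
Extension cord £19.76: everything else → 3% + 3% local = 6% → £1.19
Subtotal = £2289.95; tax = £130.73; total due = £2420.68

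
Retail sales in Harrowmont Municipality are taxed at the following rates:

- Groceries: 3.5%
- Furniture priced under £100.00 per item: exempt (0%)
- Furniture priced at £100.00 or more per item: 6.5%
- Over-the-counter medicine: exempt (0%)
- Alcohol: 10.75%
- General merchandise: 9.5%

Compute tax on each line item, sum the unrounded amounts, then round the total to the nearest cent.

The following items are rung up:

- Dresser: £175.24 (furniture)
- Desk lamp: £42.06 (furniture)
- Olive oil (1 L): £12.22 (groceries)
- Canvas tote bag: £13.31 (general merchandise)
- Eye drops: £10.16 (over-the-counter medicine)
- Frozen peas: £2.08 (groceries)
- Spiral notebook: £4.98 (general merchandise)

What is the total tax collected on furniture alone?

£11.39

Dresser £175.24: furniture, £100.00 or more → 6.5% → £11.3906
Desk lamp £42.06: furniture, under £100.00 → 0% → £0.00
Tax on furniture: unrounded sum = £11.3906 → £11.39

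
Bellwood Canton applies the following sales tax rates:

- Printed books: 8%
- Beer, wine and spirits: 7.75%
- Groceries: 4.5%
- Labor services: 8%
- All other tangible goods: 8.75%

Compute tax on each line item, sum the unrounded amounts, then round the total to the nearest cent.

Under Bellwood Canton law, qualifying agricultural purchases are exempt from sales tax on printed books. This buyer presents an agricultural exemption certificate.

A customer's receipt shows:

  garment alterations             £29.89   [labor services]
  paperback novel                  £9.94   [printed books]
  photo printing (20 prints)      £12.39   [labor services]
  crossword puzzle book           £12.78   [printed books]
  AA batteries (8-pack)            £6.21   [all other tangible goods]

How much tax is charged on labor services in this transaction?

Garment alterations £29.89: labor services → 8% → £2.3912
Photo printing (20 prints) £12.39: labor services → 8% → £0.9912
Tax on labor services: unrounded sum = £3.3824 → £3.38

£3.38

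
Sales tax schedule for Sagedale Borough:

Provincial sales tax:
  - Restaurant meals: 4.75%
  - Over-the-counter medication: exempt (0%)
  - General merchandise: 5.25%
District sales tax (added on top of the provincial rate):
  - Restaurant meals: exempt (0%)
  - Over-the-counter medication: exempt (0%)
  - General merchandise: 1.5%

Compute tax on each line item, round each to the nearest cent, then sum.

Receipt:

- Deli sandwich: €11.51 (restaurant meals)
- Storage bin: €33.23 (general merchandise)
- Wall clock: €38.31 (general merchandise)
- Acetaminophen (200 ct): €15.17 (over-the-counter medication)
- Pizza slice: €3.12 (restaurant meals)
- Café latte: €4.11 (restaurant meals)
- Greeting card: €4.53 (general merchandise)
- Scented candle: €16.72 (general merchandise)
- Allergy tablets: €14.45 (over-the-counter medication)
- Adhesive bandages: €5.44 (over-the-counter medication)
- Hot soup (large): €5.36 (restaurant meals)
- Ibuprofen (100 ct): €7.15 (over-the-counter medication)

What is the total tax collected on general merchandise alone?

Storage bin €33.23: general merchandise → 5.25% + 1.5% district = 6.75% → €2.24
Wall clock €38.31: general merchandise → 5.25% + 1.5% district = 6.75% → €2.59
Greeting card €4.53: general merchandise → 5.25% + 1.5% district = 6.75% → €0.31
Scented candle €16.72: general merchandise → 5.25% + 1.5% district = 6.75% → €1.13
Tax on general merchandise = €2.24 + €2.59 + €0.31 + €1.13 = €6.27

€6.27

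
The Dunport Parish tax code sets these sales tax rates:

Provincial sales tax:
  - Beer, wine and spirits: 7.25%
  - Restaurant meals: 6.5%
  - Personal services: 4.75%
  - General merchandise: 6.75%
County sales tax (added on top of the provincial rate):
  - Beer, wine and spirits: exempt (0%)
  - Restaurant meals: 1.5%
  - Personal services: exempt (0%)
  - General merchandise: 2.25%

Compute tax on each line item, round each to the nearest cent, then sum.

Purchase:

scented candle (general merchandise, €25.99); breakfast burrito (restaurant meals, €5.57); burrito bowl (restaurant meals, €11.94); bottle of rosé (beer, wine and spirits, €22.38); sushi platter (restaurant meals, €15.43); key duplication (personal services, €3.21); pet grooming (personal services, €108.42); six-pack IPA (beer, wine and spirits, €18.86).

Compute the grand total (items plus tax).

€225.07

Scented candle €25.99: general merchandise → 6.75% + 2.25% county = 9% → €2.34
Breakfast burrito €5.57: restaurant meals → 6.5% + 1.5% county = 8% → €0.45
Burrito bowl €11.94: restaurant meals → 6.5% + 1.5% county = 8% → €0.96
Bottle of rosé €22.38: beer, wine and spirits → 7.25% + 0% county = 7.25% → €1.62
Sushi platter €15.43: restaurant meals → 6.5% + 1.5% county = 8% → €1.23
Key duplication €3.21: personal services → 4.75% + 0% county = 4.75% → €0.15
Pet grooming €108.42: personal services → 4.75% + 0% county = 4.75% → €5.15
Six-pack IPA €18.86: beer, wine and spirits → 7.25% + 0% county = 7.25% → €1.37
Subtotal = €211.80; tax = €13.27; total due = €225.07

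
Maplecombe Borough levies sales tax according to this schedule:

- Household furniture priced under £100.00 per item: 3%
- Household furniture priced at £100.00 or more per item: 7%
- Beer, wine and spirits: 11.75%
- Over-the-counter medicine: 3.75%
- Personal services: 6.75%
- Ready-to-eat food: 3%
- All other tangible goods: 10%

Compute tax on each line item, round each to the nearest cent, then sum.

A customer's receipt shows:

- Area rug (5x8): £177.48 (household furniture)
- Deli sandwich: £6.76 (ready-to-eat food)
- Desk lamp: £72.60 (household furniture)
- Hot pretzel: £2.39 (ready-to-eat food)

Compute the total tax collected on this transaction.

Area rug (5x8) £177.48: household furniture, £100.00 or more → 7% → £12.42
Deli sandwich £6.76: ready-to-eat food → 3% → £0.20
Desk lamp £72.60: household furniture, under £100.00 → 3% → £2.18
Hot pretzel £2.39: ready-to-eat food → 3% → £0.07
Total tax = £12.42 + £0.20 + £2.18 + £0.07 = £14.87

£14.87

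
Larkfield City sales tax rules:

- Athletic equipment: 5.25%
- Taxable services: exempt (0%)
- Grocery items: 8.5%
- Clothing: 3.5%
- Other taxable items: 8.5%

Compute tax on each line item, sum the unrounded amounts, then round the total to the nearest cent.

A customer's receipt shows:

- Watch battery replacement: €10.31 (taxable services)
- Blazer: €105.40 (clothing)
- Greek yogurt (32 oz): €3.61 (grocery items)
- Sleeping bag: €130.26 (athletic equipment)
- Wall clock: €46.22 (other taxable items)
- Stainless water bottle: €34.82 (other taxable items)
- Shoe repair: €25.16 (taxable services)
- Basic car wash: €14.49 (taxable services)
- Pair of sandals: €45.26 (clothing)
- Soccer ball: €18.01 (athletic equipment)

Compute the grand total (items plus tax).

€453.79

Watch battery replacement €10.31: taxable services → 0% → €0.00
Blazer €105.40: clothing → 3.5% → €3.689
Greek yogurt (32 oz) €3.61: grocery items → 8.5% → €0.30685
Sleeping bag €130.26: athletic equipment → 5.25% → €6.83865
Wall clock €46.22: other taxable items → 8.5% → €3.9287
Stainless water bottle €34.82: other taxable items → 8.5% → €2.9597
Shoe repair €25.16: taxable services → 0% → €0.00
Basic car wash €14.49: taxable services → 0% → €0.00
Pair of sandals €45.26: clothing → 3.5% → €1.5841
Soccer ball €18.01: athletic equipment → 5.25% → €0.945525
Subtotal = €433.54; unrounded tax = €20.252525 → €20.25; total due = €453.79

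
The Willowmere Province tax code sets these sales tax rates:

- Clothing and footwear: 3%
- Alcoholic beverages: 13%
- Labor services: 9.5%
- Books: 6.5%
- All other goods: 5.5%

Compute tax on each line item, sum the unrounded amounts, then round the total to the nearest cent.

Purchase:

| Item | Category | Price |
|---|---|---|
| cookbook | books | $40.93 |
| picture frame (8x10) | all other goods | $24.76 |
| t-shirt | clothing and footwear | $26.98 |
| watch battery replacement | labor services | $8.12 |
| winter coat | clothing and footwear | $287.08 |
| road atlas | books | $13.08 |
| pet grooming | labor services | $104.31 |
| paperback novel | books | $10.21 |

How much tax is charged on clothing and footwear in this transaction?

T-shirt $26.98: clothing and footwear → 3% → $0.8094
Winter coat $287.08: clothing and footwear → 3% → $8.6124
Tax on clothing and footwear: unrounded sum = $9.4218 → $9.42

$9.42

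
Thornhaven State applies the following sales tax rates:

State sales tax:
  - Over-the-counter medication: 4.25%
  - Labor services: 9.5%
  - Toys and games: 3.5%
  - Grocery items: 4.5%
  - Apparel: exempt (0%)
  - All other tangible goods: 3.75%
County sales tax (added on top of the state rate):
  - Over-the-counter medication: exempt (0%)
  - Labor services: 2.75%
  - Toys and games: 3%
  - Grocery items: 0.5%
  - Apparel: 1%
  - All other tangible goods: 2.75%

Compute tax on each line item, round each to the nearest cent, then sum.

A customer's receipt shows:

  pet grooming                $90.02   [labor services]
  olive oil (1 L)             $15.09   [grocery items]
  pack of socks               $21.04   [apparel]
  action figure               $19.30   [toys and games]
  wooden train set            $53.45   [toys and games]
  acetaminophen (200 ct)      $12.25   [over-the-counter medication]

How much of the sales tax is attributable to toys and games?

Action figure $19.30: toys and games → 3.5% + 3% county = 6.5% → $1.25
Wooden train set $53.45: toys and games → 3.5% + 3% county = 6.5% → $3.47
Tax on toys and games = $1.25 + $3.47 = $4.72

$4.72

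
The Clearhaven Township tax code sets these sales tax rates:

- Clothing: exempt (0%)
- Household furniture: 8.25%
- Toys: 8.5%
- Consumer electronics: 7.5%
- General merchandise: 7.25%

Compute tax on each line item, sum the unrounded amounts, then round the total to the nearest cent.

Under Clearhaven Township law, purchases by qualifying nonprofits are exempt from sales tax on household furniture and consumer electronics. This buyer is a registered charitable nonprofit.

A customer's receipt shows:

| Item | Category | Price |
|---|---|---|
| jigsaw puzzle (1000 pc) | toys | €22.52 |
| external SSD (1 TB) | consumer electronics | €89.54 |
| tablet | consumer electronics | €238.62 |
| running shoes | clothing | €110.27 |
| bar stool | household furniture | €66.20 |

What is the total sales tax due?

€1.91

Jigsaw puzzle (1000 pc) €22.52: toys → 8.5% → €1.9142
External SSD (1 TB) €89.54: consumer electronics, buyer-exempt → 0% → €0.00
Tablet €238.62: consumer electronics, buyer-exempt → 0% → €0.00
Running shoes €110.27: clothing → 0% → €0.00
Bar stool €66.20: household furniture, buyer-exempt → 0% → €0.00
Unrounded tax sum = €1.9142 → €1.91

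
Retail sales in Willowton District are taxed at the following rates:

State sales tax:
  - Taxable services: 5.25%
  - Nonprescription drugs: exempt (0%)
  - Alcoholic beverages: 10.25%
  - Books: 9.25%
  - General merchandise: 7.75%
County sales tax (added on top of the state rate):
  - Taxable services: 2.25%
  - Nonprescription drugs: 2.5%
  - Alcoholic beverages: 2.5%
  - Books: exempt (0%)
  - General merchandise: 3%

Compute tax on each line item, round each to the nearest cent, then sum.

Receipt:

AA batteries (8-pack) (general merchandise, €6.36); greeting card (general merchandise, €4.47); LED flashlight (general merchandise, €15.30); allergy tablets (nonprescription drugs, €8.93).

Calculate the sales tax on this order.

€3.02

AA batteries (8-pack) €6.36: general merchandise → 7.75% + 3% county = 10.75% → €0.68
Greeting card €4.47: general merchandise → 7.75% + 3% county = 10.75% → €0.48
LED flashlight €15.30: general merchandise → 7.75% + 3% county = 10.75% → €1.64
Allergy tablets €8.93: nonprescription drugs → 0% + 2.5% county = 2.5% → €0.22
Total tax = €0.68 + €0.48 + €1.64 + €0.22 = €3.02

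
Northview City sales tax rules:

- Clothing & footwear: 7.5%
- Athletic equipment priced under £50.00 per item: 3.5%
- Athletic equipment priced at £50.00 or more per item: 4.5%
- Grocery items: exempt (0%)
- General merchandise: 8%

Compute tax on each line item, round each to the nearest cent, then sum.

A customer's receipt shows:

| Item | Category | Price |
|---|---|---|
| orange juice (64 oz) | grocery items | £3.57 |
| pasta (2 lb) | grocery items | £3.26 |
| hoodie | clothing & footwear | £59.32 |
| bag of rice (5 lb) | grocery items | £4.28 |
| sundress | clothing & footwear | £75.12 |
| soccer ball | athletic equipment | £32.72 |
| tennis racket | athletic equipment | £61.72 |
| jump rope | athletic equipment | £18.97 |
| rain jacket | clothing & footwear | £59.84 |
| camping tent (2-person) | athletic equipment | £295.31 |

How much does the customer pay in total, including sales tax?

£646.56

Orange juice (64 oz) £3.57: grocery items → 0% → £0.00
Pasta (2 lb) £3.26: grocery items → 0% → £0.00
Hoodie £59.32: clothing & footwear → 7.5% → £4.45
Bag of rice (5 lb) £4.28: grocery items → 0% → £0.00
Sundress £75.12: clothing & footwear → 7.5% → £5.63
Soccer ball £32.72: athletic equipment, under £50.00 → 3.5% → £1.15
Tennis racket £61.72: athletic equipment, £50.00 or more → 4.5% → £2.78
Jump rope £18.97: athletic equipment, under £50.00 → 3.5% → £0.66
Rain jacket £59.84: clothing & footwear → 7.5% → £4.49
Camping tent (2-person) £295.31: athletic equipment, £50.00 or more → 4.5% → £13.29
Subtotal = £614.11; tax = £32.45; total due = £646.56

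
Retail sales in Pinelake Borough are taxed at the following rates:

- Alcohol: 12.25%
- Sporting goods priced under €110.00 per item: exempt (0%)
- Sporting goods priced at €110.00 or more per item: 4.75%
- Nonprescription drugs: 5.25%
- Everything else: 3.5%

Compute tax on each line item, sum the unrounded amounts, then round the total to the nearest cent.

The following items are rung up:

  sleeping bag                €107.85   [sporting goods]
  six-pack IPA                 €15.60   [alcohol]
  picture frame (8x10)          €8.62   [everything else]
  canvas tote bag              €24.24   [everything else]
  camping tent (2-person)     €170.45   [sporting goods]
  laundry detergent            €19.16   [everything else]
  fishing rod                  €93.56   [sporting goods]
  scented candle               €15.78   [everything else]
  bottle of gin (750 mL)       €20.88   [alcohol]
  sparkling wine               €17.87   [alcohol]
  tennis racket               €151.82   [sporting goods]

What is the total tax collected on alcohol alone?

€6.66

Six-pack IPA €15.60: alcohol → 12.25% → €1.911
Bottle of gin (750 mL) €20.88: alcohol → 12.25% → €2.5578
Sparkling wine €17.87: alcohol → 12.25% → €2.189075
Tax on alcohol: unrounded sum = €6.657875 → €6.66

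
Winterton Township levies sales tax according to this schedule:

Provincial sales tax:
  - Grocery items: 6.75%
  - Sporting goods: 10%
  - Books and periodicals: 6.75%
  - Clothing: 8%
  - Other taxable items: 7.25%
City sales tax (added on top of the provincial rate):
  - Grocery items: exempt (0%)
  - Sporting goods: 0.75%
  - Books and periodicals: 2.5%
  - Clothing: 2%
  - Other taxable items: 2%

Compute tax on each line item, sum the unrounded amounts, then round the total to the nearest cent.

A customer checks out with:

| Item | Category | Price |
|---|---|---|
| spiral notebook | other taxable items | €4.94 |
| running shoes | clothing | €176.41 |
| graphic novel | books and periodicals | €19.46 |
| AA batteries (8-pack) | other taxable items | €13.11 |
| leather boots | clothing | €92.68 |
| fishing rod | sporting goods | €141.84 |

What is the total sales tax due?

Spiral notebook €4.94: other taxable items → 7.25% + 2% city = 9.25% → €0.45695
Running shoes €176.41: clothing → 8% + 2% city = 10% → €17.641
Graphic novel €19.46: books and periodicals → 6.75% + 2.5% city = 9.25% → €1.80005
AA batteries (8-pack) €13.11: other taxable items → 7.25% + 2% city = 9.25% → €1.212675
Leather boots €92.68: clothing → 8% + 2% city = 10% → €9.268
Fishing rod €141.84: sporting goods → 10% + 0.75% city = 10.75% → €15.2478
Unrounded tax sum = €45.626475 → €45.63

€45.63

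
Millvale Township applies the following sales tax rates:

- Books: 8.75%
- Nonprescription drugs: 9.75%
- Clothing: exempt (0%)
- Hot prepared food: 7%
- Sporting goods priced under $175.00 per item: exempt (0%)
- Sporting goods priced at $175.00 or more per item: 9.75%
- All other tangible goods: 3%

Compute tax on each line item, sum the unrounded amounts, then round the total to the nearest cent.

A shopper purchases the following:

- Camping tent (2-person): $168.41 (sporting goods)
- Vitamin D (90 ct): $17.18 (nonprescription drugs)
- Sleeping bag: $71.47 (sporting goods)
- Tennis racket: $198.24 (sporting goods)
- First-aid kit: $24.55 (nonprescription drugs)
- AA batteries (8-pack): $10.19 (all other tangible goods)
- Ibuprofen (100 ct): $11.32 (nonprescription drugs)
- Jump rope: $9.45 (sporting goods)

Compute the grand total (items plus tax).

$535.62

Camping tent (2-person) $168.41: sporting goods, under $175.00 → 0% → $0.00
Vitamin D (90 ct) $17.18: nonprescription drugs → 9.75% → $1.67505
Sleeping bag $71.47: sporting goods, under $175.00 → 0% → $0.00
Tennis racket $198.24: sporting goods, $175.00 or more → 9.75% → $19.3284
First-aid kit $24.55: nonprescription drugs → 9.75% → $2.393625
AA batteries (8-pack) $10.19: all other tangible goods → 3% → $0.3057
Ibuprofen (100 ct) $11.32: nonprescription drugs → 9.75% → $1.1037
Jump rope $9.45: sporting goods, under $175.00 → 0% → $0.00
Subtotal = $510.81; unrounded tax = $24.806475 → $24.81; total due = $535.62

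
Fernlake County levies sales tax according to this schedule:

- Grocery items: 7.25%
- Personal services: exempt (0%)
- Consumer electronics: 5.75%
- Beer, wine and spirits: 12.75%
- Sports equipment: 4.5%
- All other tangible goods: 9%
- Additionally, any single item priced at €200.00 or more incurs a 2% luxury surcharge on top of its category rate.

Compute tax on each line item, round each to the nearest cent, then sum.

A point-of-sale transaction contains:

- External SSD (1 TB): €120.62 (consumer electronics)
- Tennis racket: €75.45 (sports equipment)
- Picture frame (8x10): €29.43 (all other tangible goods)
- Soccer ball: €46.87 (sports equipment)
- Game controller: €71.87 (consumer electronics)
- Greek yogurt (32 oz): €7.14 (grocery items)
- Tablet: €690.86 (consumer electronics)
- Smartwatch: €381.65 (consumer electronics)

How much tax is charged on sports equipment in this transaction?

€5.51

Tennis racket €75.45: sports equipment → 4.5% → €3.40
Soccer ball €46.87: sports equipment → 4.5% → €2.11
Tax on sports equipment = €3.40 + €2.11 = €5.51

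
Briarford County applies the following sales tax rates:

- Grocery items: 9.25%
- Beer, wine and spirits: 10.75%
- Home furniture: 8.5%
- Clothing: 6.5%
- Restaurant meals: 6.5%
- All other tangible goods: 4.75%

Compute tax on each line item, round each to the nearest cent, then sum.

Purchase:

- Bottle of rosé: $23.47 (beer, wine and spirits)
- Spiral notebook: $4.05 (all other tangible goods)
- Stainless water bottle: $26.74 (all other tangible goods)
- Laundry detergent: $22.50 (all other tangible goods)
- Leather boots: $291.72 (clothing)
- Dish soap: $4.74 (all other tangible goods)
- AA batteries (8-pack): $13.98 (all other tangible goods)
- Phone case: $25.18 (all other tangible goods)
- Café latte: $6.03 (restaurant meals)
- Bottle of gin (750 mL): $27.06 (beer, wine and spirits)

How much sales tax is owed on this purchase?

Bottle of rosé $23.47: beer, wine and spirits → 10.75% → $2.52
Spiral notebook $4.05: all other tangible goods → 4.75% → $0.19
Stainless water bottle $26.74: all other tangible goods → 4.75% → $1.27
Laundry detergent $22.50: all other tangible goods → 4.75% → $1.07
Leather boots $291.72: clothing → 6.5% → $18.96
Dish soap $4.74: all other tangible goods → 4.75% → $0.23
AA batteries (8-pack) $13.98: all other tangible goods → 4.75% → $0.66
Phone case $25.18: all other tangible goods → 4.75% → $1.20
Café latte $6.03: restaurant meals → 6.5% → $0.39
Bottle of gin (750 mL) $27.06: beer, wine and spirits → 10.75% → $2.91
Total tax = $2.52 + $0.19 + $1.27 + $1.07 + $18.96 + $0.23 + $0.66 + $1.20 + $0.39 + $2.91 = $29.40

$29.40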